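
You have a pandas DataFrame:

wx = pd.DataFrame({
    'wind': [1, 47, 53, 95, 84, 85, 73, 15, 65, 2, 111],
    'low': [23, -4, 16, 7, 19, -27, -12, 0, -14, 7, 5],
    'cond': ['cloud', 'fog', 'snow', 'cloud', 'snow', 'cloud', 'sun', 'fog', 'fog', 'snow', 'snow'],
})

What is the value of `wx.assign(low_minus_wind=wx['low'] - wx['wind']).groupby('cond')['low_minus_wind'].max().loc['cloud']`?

add column low_minus_wind = wx['low'] - wx['wind']:
    wind  low   cond  low_minus_wind
0      1   23  cloud              22
1     47   -4    fog             -51
2     53   16   snow             -37
3     95    7  cloud             -88
4     84   19   snow             -65
5     85  -27  cloud            -112
6     73  -12    sun             -85
7     15    0    fog             -15
8     65  -14    fog             -79
9      2    7   snow               5
10   111    5   snow            -106
group by cond, max of low_minus_wind:
cond
cloud    22
fog     -15
snow      5
sun     -85
Name: low_minus_wind, dtype: int64
So loc['cloud'] = 22.

22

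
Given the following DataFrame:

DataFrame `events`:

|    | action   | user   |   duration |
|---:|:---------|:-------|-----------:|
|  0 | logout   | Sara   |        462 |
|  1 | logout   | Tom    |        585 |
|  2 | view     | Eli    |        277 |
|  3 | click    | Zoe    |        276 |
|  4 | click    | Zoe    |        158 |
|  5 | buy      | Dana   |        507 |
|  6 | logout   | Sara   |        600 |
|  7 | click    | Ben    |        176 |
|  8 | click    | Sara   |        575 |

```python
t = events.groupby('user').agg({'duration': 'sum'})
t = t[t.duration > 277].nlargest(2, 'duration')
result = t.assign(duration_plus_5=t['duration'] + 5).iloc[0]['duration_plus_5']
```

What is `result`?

group by user, sum of duration:
      duration
user          
Ben        176
Dana       507
Eli        277
Sara      1637
Tom        585
Zoe        434
filter rows where duration > 277:
      duration
user          
Dana       507
Sara      1637
Tom        585
Zoe        434
take 2 rows with largest duration:
      duration
user          
Sara      1637
Tom        585
add column duration_plus_5 = t['duration'] + 5:
      duration  duration_plus_5
user                           
Sara      1637             1642
Tom        585              590
The value at position 0, column 'duration_plus_5' is 1642.

1642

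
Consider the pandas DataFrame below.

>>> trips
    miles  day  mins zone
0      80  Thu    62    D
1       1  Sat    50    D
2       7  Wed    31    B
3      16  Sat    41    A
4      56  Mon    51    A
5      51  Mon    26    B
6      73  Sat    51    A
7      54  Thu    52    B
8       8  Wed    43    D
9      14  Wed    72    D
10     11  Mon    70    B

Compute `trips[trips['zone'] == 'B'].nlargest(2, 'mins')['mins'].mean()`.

61.0

filter rows where zone == 'B':
    miles  day  mins zone
2       7  Wed    31    B
5      51  Mon    26    B
7      54  Thu    52    B
10     11  Mon    70    B
take 2 rows with largest mins:
    miles  day  mins zone
10     11  Mon    70    B
7      54  Thu    52    B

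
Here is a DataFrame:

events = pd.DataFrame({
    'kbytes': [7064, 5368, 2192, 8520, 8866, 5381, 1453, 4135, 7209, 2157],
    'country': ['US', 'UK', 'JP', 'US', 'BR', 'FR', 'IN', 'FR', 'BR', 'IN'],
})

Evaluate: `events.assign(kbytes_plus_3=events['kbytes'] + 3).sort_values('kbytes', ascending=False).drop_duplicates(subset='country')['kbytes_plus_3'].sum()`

add column kbytes_plus_3 = events['kbytes'] + 3:
   kbytes country  kbytes_plus_3
0    7064      US           7067
1    5368      UK           5371
2    2192      JP           2195
3    8520      US           8523
4    8866      BR           8869
5    5381      FR           5384
6    1453      IN           1456
7    4135      FR           4138
8    7209      BR           7212
9    2157      IN           2160
sort by kbytes descending:
   kbytes country  kbytes_plus_3
4    8866      BR           8869
3    8520      US           8523
8    7209      BR           7212
0    7064      US           7067
5    5381      FR           5384
1    5368      UK           5371
7    4135      FR           4138
2    2192      JP           2195
9    2157      IN           2160
6    1453      IN           1456
drop duplicate country (keep=first):
   kbytes country  kbytes_plus_3
4    8866      BR           8869
3    8520      US           8523
5    5381      FR           5384
1    5368      UK           5371
2    2192      JP           2195
9    2157      IN           2160
Reading off the sum of column 'kbytes_plus_3', we get 32502.

32502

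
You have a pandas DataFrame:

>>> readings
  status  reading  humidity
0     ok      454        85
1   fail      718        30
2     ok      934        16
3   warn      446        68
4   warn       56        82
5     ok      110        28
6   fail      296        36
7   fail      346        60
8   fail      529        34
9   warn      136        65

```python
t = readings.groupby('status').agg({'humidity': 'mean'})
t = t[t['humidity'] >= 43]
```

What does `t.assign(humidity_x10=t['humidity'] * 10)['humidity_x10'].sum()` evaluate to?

1146.66666667

group by status, mean of humidity:
         humidity
status           
fail    40.000000
ok      43.000000
warn    71.666667
filter rows where humidity >= 43:
         humidity
status           
ok      43.000000
warn    71.666667
add column humidity_x10 = t['humidity'] * 10:
         humidity  humidity_x10
status                         
ok      43.000000    430.000000
warn    71.666667    716.666667
sum of column 'humidity_x10' → 1146.66666667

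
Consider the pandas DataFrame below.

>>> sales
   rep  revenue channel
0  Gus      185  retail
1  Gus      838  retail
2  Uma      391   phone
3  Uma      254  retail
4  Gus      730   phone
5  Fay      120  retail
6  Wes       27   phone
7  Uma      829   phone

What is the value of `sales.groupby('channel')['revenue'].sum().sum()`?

3374

group by channel, sum of revenue:
channel
phone     1977
retail    1397
Name: revenue, dtype: int64
Finally, sum of the resulting series = 3374.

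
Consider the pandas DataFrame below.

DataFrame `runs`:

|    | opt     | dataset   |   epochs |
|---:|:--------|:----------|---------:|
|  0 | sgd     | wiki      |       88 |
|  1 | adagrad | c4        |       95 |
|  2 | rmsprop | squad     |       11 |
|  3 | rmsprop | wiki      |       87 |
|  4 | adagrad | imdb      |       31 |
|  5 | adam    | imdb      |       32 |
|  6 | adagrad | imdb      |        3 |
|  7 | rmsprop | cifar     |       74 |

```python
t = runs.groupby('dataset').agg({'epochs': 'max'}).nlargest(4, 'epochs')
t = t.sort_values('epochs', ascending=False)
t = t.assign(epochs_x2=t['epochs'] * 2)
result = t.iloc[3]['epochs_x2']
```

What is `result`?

group by dataset, max of epochs:
         epochs
dataset        
c4           95
cifar        74
imdb         32
squad        11
wiki         88
take 4 rows with largest epochs:
         epochs
dataset        
c4           95
wiki         88
cifar        74
imdb         32
sort by epochs descending:
         epochs
dataset        
c4           95
wiki         88
cifar        74
imdb         32
add column epochs_x2 = t['epochs'] * 2:
         epochs  epochs_x2
dataset                   
c4           95        190
wiki         88        176
cifar        74        148
imdb         32         64
The value at position 3, column 'epochs_x2' is 64.

64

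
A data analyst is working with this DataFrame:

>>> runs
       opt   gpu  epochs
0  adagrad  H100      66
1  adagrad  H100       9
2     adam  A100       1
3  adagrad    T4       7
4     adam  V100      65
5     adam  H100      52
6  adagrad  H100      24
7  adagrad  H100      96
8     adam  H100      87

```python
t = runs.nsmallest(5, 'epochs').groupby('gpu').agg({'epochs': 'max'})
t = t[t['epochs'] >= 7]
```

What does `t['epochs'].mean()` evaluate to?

take 5 rows with smallest epochs:
       opt   gpu  epochs
2     adam  A100       1
3  adagrad    T4       7
1  adagrad  H100       9
6  adagrad  H100      24
5     adam  H100      52
group by gpu, max of epochs:
      epochs
gpu         
A100       1
H100      52
T4         7
filter rows where epochs >= 7:
      epochs
gpu         
H100      52
T4         7

29.5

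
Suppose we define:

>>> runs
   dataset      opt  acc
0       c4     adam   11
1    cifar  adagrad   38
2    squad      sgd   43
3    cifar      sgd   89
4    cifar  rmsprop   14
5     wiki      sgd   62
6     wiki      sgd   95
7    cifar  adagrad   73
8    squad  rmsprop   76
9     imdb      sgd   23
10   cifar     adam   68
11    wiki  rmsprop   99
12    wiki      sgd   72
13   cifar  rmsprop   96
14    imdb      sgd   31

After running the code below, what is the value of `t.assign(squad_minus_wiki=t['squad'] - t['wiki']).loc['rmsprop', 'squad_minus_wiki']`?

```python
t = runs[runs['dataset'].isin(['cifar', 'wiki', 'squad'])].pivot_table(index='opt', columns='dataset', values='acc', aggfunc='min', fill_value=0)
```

-23

filter rows where dataset in ['cifar', 'wiki', 'squad']:
   dataset      opt  acc
1    cifar  adagrad   38
2    squad      sgd   43
3    cifar      sgd   89
4    cifar  rmsprop   14
5     wiki      sgd   62
6     wiki      sgd   95
7    cifar  adagrad   73
8    squad  rmsprop   76
10   cifar     adam   68
11    wiki  rmsprop   99
12    wiki      sgd   72
13   cifar  rmsprop   96
pivot: rows=opt, cols=dataset, min(acc):
dataset  cifar  squad  wiki
opt                        
adagrad     38      0     0
adam        68      0     0
rmsprop     14     76    99
sgd         89     43    62
add column squad_minus_wiki = t['squad'] - t['wiki']:
dataset  cifar  squad  wiki  squad_minus_wiki
opt                                          
adagrad     38      0     0                 0
adam        68      0     0                 0
rmsprop     14     76    99               -23
sgd         89     43    62               -19
Then the value at row 'rmsprop', column 'squad_minus_wiki': -23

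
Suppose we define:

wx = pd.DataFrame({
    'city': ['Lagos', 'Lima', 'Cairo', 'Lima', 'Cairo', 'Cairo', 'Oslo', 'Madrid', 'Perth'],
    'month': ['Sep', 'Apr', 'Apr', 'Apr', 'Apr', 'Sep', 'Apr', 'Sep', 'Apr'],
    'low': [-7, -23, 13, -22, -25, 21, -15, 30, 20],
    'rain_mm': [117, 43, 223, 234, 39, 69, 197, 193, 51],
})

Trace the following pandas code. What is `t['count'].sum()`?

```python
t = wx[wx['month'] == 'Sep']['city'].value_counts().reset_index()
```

filter rows where month == 'Sep':
     city month  low  rain_mm
0   Lagos   Sep   -7      117
5   Cairo   Sep   21       69
7  Madrid   Sep   30      193
value_counts of city:
city
Lagos     1
Cairo     1
Madrid    1
Name: count, dtype: int64
reset_index():
     city  count
0   Lagos      1
1   Cairo      1
2  Madrid      1
Reading off the sum of column 'count', we get 3.

3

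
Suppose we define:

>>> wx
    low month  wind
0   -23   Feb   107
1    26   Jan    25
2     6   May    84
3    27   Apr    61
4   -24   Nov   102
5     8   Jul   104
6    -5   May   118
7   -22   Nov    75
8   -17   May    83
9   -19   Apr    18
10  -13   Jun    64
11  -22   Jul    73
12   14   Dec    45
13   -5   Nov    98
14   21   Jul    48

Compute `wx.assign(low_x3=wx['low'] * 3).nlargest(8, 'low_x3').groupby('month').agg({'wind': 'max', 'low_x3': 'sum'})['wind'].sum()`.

451

add column low_x3 = wx['low'] * 3:
    low month  wind  low_x3
0   -23   Feb   107     -69
1    26   Jan    25      78
2     6   May    84      18
3    27   Apr    61      81
4   -24   Nov   102     -72
5     8   Jul   104      24
6    -5   May   118     -15
7   -22   Nov    75     -66
8   -17   May    83     -51
9   -19   Apr    18     -57
10  -13   Jun    64     -39
11  -22   Jul    73     -66
12   14   Dec    45      42
13   -5   Nov    98     -15
14   21   Jul    48      63
take 8 rows with largest low_x3:
    low month  wind  low_x3
3    27   Apr    61      81
1    26   Jan    25      78
14   21   Jul    48      63
12   14   Dec    45      42
5     8   Jul   104      24
2     6   May    84      18
6    -5   May   118     -15
13   -5   Nov    98     -15
group by month: max(wind), sum(low_x3):
       wind  low_x3
month              
Apr      61      81
Dec      45      42
Jan      25      78
Jul     104      87
May     118       3
Nov      98     -15
Then the sum of column 'wind': 451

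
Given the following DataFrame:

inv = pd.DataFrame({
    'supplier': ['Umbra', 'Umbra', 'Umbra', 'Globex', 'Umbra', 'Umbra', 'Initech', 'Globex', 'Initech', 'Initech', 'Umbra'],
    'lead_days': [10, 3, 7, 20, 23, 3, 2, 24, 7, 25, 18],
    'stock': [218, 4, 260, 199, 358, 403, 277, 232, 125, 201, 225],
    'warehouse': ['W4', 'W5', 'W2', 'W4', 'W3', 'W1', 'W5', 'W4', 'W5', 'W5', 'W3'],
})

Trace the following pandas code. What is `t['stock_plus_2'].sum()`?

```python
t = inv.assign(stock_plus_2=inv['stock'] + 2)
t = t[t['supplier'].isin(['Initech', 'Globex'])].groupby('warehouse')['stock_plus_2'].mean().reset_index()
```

add column stock_plus_2 = inv['stock'] + 2:
   supplier  lead_days  stock warehouse  stock_plus_2
0     Umbra         10    218        W4           220
1     Umbra          3      4        W5             6
2     Umbra          7    260        W2           262
3    Globex         20    199        W4           201
4     Umbra         23    358        W3           360
5     Umbra          3    403        W1           405
6   Initech          2    277        W5           279
7    Globex         24    232        W4           234
8   Initech          7    125        W5           127
9   Initech         25    201        W5           203
10    Umbra         18    225        W3           227
filter rows where supplier in ['Initech', 'Globex']:
  supplier  lead_days  stock warehouse  stock_plus_2
3   Globex         20    199        W4           201
6  Initech          2    277        W5           279
7   Globex         24    232        W4           234
8  Initech          7    125        W5           127
9  Initech         25    201        W5           203
group by warehouse, mean of stock_plus_2:
warehouse
W4    217.5
W5    203.0
Name: stock_plus_2, dtype: float64
reset_index():
  warehouse  stock_plus_2
0        W4         217.5
1        W5         203.0
Hence 420.5.

420.5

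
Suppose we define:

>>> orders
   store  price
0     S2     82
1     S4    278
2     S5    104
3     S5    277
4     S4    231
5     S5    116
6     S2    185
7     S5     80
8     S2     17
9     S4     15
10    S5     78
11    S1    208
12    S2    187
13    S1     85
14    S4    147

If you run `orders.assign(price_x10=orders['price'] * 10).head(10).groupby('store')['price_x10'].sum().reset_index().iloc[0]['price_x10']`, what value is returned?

2840

add column price_x10 = orders['price'] * 10:
   store  price  price_x10
0     S2     82        820
1     S4    278       2780
2     S5    104       1040
3     S5    277       2770
4     S4    231       2310
5     S5    116       1160
6     S2    185       1850
7     S5     80        800
8     S2     17        170
9     S4     15        150
10    S5     78        780
11    S1    208       2080
12    S2    187       1870
13    S1     85        850
14    S4    147       1470
take first 10 rows:
  store  price  price_x10
0    S2     82        820
1    S4    278       2780
2    S5    104       1040
3    S5    277       2770
4    S4    231       2310
5    S5    116       1160
6    S2    185       1850
7    S5     80        800
8    S2     17        170
9    S4     15        150
group by store, sum of price_x10:
store
S2    2840
S4    5240
S5    5770
Name: price_x10, dtype: int64
reset_index():
  store  price_x10
0    S2       2840
1    S4       5240
2    S5       5770
The value at position 0, column 'price_x10' is 2840.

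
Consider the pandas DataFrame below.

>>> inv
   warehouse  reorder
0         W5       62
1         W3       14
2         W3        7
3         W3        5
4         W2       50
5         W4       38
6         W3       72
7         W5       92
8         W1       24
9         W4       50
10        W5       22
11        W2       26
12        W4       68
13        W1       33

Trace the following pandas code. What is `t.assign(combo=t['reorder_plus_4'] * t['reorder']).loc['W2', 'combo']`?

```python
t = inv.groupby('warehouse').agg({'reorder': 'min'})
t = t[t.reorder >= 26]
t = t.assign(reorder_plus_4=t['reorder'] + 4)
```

group by warehouse, min of reorder:
           reorder
warehouse         
W1              24
W2              26
W3               5
W4              38
W5              22
filter rows where reorder >= 26:
           reorder
warehouse         
W2              26
W4              38
add column reorder_plus_4 = t['reorder'] + 4:
           reorder  reorder_plus_4
warehouse                         
W2              26              30
W4              38              42
add column combo = t['reorder_plus_4'] * t['reorder']:
           reorder  reorder_plus_4  combo
warehouse                                
W2              26              30    780
W4              38              42   1596
Reading off the value at row 'W2', column 'combo', we get 780.

780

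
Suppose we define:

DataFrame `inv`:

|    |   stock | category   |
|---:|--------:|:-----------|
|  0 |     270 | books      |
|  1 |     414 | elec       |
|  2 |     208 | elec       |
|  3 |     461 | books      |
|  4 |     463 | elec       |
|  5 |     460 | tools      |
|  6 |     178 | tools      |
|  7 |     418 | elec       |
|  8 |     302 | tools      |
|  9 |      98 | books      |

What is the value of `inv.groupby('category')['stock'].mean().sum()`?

group by category, mean of stock:
category
books    276.333333
elec     375.750000
tools    313.333333
Name: stock, dtype: float64
So sum() = 965.416666667.

965.416666667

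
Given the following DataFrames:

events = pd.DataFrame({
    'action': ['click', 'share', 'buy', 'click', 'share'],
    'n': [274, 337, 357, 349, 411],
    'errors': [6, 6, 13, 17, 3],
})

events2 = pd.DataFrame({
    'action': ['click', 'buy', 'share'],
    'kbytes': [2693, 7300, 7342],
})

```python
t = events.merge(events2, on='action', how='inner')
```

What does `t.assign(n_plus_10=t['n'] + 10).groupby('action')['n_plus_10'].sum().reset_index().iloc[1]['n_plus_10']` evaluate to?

merge on 'action' (how='inner') → 5 rows:
  action    n  errors  kbytes
0  click  274       6    2693
1  share  337       6    7342
2    buy  357      13    7300
3  click  349      17    2693
4  share  411       3    7342
add column n_plus_10 = t['n'] + 10:
  action    n  errors  kbytes  n_plus_10
0  click  274       6    2693        284
1  share  337       6    7342        347
2    buy  357      13    7300        367
3  click  349      17    2693        359
4  share  411       3    7342        421
group by action, sum of n_plus_10:
action
buy      367
click    643
share    768
Name: n_plus_10, dtype: int64
reset_index():
  action  n_plus_10
0    buy        367
1  click        643
2  share        768
So iloc[1]['n_plus_10'] = 643.

643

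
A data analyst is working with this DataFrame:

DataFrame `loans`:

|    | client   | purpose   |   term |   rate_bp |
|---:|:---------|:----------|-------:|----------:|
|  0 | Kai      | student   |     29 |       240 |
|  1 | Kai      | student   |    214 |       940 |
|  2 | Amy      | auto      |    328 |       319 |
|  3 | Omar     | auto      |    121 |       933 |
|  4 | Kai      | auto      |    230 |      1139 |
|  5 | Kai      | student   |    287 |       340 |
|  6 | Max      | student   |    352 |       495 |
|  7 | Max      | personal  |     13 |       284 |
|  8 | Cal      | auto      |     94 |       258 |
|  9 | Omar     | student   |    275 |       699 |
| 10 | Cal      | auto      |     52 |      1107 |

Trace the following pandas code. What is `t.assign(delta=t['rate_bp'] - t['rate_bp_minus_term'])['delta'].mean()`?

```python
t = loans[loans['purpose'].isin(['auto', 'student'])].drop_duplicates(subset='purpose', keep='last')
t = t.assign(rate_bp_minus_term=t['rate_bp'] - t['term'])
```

163.5

filter rows where purpose in ['auto', 'student']:
   client  purpose  term  rate_bp
0     Kai  student    29      240
1     Kai  student   214      940
2     Amy     auto   328      319
3    Omar     auto   121      933
4     Kai     auto   230     1139
5     Kai  student   287      340
6     Max  student   352      495
8     Cal     auto    94      258
9    Omar  student   275      699
10    Cal     auto    52     1107
drop duplicate purpose (keep=last):
   client  purpose  term  rate_bp
9    Omar  student   275      699
10    Cal     auto    52     1107
add column rate_bp_minus_term = t['rate_bp'] - t['term']:
   client  purpose  term  rate_bp  rate_bp_minus_term
9    Omar  student   275      699                 424
10    Cal     auto    52     1107                1055
add column delta = t['rate_bp'] - t['rate_bp_minus_term']:
   client  purpose  term  rate_bp  rate_bp_minus_term  delta
9    Omar  student   275      699                 424    275
10    Cal     auto    52     1107                1055     52
Then the mean of column 'delta': 163.5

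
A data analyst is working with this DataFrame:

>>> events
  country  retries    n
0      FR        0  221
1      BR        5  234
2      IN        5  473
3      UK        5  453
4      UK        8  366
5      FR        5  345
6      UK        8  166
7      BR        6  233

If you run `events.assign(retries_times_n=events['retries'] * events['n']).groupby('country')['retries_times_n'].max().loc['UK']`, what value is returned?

2928

add column retries_times_n = events['retries'] * events['n']:
  country  retries    n  retries_times_n
0      FR        0  221                0
1      BR        5  234             1170
2      IN        5  473             2365
3      UK        5  453             2265
4      UK        8  366             2928
5      FR        5  345             1725
6      UK        8  166             1328
7      BR        6  233             1398
group by country, max of retries_times_n:
country
BR    1398
FR    1725
IN    2365
UK    2928
Name: retries_times_n, dtype: int64
Reading off the value at index 'UK', we get 2928.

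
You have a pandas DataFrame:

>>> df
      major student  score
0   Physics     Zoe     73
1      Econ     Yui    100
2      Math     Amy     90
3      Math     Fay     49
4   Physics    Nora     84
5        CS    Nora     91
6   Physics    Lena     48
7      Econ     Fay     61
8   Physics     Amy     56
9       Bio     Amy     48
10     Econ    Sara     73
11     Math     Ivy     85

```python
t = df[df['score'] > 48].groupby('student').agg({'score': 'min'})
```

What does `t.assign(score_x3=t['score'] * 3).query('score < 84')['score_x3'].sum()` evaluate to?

filter rows where score > 48:
      major student  score
0   Physics     Zoe     73
1      Econ     Yui    100
2      Math     Amy     90
3      Math     Fay     49
4   Physics    Nora     84
5        CS    Nora     91
7      Econ     Fay     61
8   Physics     Amy     56
10     Econ    Sara     73
11     Math     Ivy     85
group by student, min of score:
         score
student       
Amy         56
Fay         49
Ivy         85
Nora        84
Sara        73
Yui        100
Zoe         73
add column score_x3 = t['score'] * 3:
         score  score_x3
student                 
Amy         56       168
Fay         49       147
Ivy         85       255
Nora        84       252
Sara        73       219
Yui        100       300
Zoe         73       219
filter rows where score < 84:
         score  score_x3
student                 
Amy         56       168
Fay         49       147
Sara        73       219
Zoe         73       219
Then the sum of column 'score_x3': 753

753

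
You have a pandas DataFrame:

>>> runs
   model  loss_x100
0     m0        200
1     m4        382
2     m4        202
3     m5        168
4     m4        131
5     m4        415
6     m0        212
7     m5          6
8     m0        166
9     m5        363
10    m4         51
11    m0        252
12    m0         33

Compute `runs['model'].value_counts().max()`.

5

value_counts of model:
model
m0    5
m4    5
m5    3
Name: count, dtype: int64
So max() = 5.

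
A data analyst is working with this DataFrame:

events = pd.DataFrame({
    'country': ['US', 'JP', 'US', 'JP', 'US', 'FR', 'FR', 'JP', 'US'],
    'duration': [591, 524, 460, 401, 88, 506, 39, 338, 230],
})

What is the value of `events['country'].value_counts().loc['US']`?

4

value_counts of country:
country
US    4
JP    3
FR    2
Name: count, dtype: int64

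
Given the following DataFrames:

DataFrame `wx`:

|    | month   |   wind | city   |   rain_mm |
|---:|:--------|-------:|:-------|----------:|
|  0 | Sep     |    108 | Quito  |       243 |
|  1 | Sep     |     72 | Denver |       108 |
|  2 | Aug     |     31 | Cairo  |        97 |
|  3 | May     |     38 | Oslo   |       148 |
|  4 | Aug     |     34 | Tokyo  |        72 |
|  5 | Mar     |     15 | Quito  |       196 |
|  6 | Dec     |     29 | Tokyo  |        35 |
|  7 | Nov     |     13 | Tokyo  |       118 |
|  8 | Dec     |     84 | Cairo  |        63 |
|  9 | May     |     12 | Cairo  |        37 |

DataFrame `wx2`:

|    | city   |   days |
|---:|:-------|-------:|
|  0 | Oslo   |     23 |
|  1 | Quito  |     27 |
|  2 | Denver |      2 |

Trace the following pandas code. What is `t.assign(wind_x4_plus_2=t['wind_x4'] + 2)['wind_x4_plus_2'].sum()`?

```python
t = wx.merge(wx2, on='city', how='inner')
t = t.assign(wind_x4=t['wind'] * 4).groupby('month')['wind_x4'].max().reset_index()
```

merge on 'city' (how='inner') → 4 rows:
  month  wind    city  rain_mm  days
0   Sep   108   Quito      243    27
1   Sep    72  Denver      108     2
2   May    38    Oslo      148    23
3   Mar    15   Quito      196    27
add column wind_x4 = t['wind'] * 4:
  month  wind    city  rain_mm  days  wind_x4
0   Sep   108   Quito      243    27      432
1   Sep    72  Denver      108     2      288
2   May    38    Oslo      148    23      152
3   Mar    15   Quito      196    27       60
group by month, max of wind_x4:
month
Mar     60
May    152
Sep    432
Name: wind_x4, dtype: int64
reset_index():
  month  wind_x4
0   Mar       60
1   May      152
2   Sep      432
add column wind_x4_plus_2 = t['wind_x4'] + 2:
  month  wind_x4  wind_x4_plus_2
0   Mar       60              62
1   May      152             154
2   Sep      432             434

650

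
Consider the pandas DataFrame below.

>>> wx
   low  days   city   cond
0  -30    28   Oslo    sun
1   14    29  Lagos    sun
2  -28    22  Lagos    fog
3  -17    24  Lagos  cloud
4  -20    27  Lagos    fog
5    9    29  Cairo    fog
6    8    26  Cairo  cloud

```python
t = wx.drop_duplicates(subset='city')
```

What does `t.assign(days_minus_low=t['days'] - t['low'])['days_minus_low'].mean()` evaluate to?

31.0

drop duplicate city (keep=first):
   low  days   city cond
0  -30    28   Oslo  sun
1   14    29  Lagos  sun
5    9    29  Cairo  fog
add column days_minus_low = t['days'] - t['low']:
   low  days   city cond  days_minus_low
0  -30    28   Oslo  sun              58
1   14    29  Lagos  sun              15
5    9    29  Cairo  fog              20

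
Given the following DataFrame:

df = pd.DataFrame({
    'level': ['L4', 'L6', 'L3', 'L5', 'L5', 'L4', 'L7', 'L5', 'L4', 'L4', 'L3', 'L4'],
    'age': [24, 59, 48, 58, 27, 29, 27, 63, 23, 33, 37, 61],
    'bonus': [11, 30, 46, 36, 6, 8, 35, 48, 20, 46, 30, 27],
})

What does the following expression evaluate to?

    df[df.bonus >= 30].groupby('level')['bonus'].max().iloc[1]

filter rows where bonus >= 30:
   level  age  bonus
1     L6   59     30
2     L3   48     46
3     L5   58     36
6     L7   27     35
7     L5   63     48
9     L4   33     46
10    L3   37     30
group by level, max of bonus:
level
L3    46
L4    46
L5    48
L6    30
L7    35
Name: bonus, dtype: int64

46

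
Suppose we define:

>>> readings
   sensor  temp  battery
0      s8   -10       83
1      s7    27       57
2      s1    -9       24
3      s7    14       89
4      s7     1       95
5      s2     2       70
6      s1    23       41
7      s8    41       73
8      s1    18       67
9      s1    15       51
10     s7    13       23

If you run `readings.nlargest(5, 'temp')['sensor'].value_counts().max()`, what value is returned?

take 5 rows with largest temp:
  sensor  temp  battery
7     s8    41       73
1     s7    27       57
6     s1    23       41
8     s1    18       67
9     s1    15       51
value_counts of sensor:
sensor
s1    3
s8    1
s7    1
Name: count, dtype: int64

3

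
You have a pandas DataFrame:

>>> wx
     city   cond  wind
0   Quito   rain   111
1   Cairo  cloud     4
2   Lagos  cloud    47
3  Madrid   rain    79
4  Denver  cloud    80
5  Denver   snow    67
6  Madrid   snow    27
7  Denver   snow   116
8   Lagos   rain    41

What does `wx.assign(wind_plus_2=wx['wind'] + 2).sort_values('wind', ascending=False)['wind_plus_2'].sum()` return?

add column wind_plus_2 = wx['wind'] + 2:
     city   cond  wind  wind_plus_2
0   Quito   rain   111          113
1   Cairo  cloud     4            6
2   Lagos  cloud    47           49
3  Madrid   rain    79           81
4  Denver  cloud    80           82
5  Denver   snow    67           69
6  Madrid   snow    27           29
7  Denver   snow   116          118
8   Lagos   rain    41           43
sort by wind descending:
     city   cond  wind  wind_plus_2
7  Denver   snow   116          118
0   Quito   rain   111          113
4  Denver  cloud    80           82
3  Madrid   rain    79           81
5  Denver   snow    67           69
2   Lagos  cloud    47           49
8   Lagos   rain    41           43
6  Madrid   snow    27           29
1   Cairo  cloud     4            6
sum of column 'wind_plus_2' → 590

590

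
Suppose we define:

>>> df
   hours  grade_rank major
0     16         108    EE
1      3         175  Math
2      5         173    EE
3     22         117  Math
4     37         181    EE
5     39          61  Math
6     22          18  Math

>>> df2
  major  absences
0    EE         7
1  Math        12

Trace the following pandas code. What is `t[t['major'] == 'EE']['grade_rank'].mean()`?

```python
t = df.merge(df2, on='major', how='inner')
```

merge on 'major' (how='inner') → 7 rows:
   hours  grade_rank major  absences
0     16         108    EE         7
1      3         175  Math        12
2      5         173    EE         7
3     22         117  Math        12
4     37         181    EE         7
5     39          61  Math        12
6     22          18  Math        12
filter rows where major == 'EE':
   hours  grade_rank major  absences
0     16         108    EE         7
2      5         173    EE         7
4     37         181    EE         7
The mean of column 'grade_rank' is 154.0.

154.0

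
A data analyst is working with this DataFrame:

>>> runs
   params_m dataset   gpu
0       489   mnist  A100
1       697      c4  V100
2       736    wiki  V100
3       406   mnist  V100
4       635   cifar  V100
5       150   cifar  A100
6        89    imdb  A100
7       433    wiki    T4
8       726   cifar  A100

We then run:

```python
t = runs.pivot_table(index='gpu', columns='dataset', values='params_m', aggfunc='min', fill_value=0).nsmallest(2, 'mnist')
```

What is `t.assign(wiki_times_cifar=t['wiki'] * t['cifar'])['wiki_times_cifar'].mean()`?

233680.0

pivot: rows=gpu, cols=dataset, min(params_m):
dataset   c4  cifar  imdb  mnist  wiki
gpu                                   
A100       0    150    89    489     0
T4         0      0     0      0   433
V100     697    635     0    406   736
take 2 rows with smallest mnist:
dataset   c4  cifar  imdb  mnist  wiki
gpu                                   
T4         0      0     0      0   433
V100     697    635     0    406   736
add column wiki_times_cifar = t['wiki'] * t['cifar']:
dataset   c4  cifar  imdb  mnist  wiki  wiki_times_cifar
gpu                                                     
T4         0      0     0      0   433                 0
V100     697    635     0    406   736            467360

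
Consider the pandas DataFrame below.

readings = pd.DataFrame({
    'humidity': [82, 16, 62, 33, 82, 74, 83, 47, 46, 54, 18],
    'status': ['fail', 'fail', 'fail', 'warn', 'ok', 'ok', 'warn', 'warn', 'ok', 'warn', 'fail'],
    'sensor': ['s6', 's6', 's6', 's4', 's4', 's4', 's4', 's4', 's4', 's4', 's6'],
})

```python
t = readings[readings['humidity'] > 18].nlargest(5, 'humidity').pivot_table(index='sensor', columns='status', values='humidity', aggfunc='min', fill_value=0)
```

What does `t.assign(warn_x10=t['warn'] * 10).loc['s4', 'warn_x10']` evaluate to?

filter rows where humidity > 18:
   humidity status sensor
0        82   fail     s6
2        62   fail     s6
3        33   warn     s4
4        82     ok     s4
5        74     ok     s4
6        83   warn     s4
7        47   warn     s4
8        46     ok     s4
9        54   warn     s4
take 5 rows with largest humidity:
   humidity status sensor
6        83   warn     s4
0        82   fail     s6
4        82     ok     s4
5        74     ok     s4
2        62   fail     s6
pivot: rows=sensor, cols=status, min(humidity):
status  fail  ok  warn
sensor                
s4         0  74    83
s6        62   0     0
add column warn_x10 = t['warn'] * 10:
status  fail  ok  warn  warn_x10
sensor                          
s4         0  74    83       830
s6        62   0     0         0
Taking the value at row 's4', column 'warn_x10' gives 830.

830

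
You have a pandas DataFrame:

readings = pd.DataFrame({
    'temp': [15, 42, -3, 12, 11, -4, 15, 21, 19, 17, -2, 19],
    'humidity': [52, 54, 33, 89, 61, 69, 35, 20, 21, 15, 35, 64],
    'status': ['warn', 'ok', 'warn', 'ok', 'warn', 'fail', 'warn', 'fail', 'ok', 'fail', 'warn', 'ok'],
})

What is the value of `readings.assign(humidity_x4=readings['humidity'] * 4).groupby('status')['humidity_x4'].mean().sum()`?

539.466666667

add column humidity_x4 = readings['humidity'] * 4:
    temp  humidity status  humidity_x4
0     15        52   warn          208
1     42        54     ok          216
2     -3        33   warn          132
3     12        89     ok          356
4     11        61   warn          244
5     -4        69   fail          276
6     15        35   warn          140
7     21        20   fail           80
8     19        21     ok           84
9     17        15   fail           60
10    -2        35   warn          140
11    19        64     ok          256
group by status, mean of humidity_x4:
status
fail    138.666667
ok      228.000000
warn    172.800000
Name: humidity_x4, dtype: float64
Reading off the sum of the resulting series, we get 539.466666667.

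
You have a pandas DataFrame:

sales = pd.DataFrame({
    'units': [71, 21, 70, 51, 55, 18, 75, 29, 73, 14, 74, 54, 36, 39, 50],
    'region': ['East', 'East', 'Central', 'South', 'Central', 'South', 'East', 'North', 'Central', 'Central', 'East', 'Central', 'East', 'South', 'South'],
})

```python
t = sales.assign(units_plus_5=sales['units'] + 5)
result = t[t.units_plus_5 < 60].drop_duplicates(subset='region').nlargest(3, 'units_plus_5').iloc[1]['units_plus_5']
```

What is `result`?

34

add column units_plus_5 = sales['units'] + 5:
    units   region  units_plus_5
0      71     East            76
1      21     East            26
2      70  Central            75
3      51    South            56
4      55  Central            60
5      18    South            23
6      75     East            80
7      29    North            34
8      73  Central            78
9      14  Central            19
10     74     East            79
11     54  Central            59
12     36     East            41
13     39    South            44
14     50    South            55
filter rows where units_plus_5 < 60:
    units   region  units_plus_5
1      21     East            26
3      51    South            56
5      18    South            23
7      29    North            34
9      14  Central            19
11     54  Central            59
12     36     East            41
13     39    South            44
14     50    South            55
drop duplicate region (keep=first):
   units   region  units_plus_5
1     21     East            26
3     51    South            56
7     29    North            34
9     14  Central            19
take 3 rows with largest units_plus_5:
   units region  units_plus_5
3     51  South            56
7     29  North            34
1     21   East            26
Taking the value at position 1, column 'units_plus_5' gives 34.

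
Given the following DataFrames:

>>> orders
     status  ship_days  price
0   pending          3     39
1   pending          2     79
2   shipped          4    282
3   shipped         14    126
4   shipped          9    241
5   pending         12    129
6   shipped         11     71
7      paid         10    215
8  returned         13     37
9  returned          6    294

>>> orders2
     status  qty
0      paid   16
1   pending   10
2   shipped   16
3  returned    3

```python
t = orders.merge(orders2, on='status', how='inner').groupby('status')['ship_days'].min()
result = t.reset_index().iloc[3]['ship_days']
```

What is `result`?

merge on 'status' (how='inner') → 10 rows:
     status  ship_days  price  qty
0   pending          3     39   10
1   pending          2     79   10
2   shipped          4    282   16
3   shipped         14    126   16
4   shipped          9    241   16
5   pending         12    129   10
6   shipped         11     71   16
7      paid         10    215   16
8  returned         13     37    3
9  returned          6    294    3
group by status, min of ship_days:
status
paid        10
pending      2
returned     6
shipped      4
Name: ship_days, dtype: int64
reset_index():
     status  ship_days
0      paid         10
1   pending          2
2  returned          6
3   shipped          4
Then the value at position 3, column 'ship_days': 4

4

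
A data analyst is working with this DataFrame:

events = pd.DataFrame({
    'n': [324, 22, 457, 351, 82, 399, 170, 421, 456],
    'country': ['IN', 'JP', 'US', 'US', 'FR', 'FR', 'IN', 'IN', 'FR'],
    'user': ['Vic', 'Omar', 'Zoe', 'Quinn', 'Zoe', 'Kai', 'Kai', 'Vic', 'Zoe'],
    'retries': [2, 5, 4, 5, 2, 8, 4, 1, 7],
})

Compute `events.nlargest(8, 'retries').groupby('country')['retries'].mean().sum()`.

take 8 rows with largest retries:
     n country   user  retries
5  399      FR    Kai        8
8  456      FR    Zoe        7
1   22      JP   Omar        5
3  351      US  Quinn        5
2  457      US    Zoe        4
6  170      IN    Kai        4
0  324      IN    Vic        2
4   82      FR    Zoe        2
group by country, mean of retries:
country
FR    5.666667
IN    3.000000
JP    5.000000
US    4.500000
Name: retries, dtype: float64
Taking the sum of the resulting series gives 18.1666666667.

18.1666666667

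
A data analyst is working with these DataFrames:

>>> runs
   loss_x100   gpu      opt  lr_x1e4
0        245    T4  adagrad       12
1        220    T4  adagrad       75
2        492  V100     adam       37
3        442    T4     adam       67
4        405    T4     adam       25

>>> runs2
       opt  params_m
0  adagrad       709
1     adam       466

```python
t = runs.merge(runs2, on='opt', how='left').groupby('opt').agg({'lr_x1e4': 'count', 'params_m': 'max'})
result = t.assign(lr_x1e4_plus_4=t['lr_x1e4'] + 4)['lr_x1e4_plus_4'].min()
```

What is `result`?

merge on 'opt' (how='left') → 5 rows:
   loss_x100   gpu      opt  lr_x1e4  params_m
0        245    T4  adagrad       12       709
1        220    T4  adagrad       75       709
2        492  V100     adam       37       466
3        442    T4     adam       67       466
4        405    T4     adam       25       466
group by opt: count(lr_x1e4), max(params_m):
         lr_x1e4  params_m
opt                       
adagrad        2       709
adam           3       466
add column lr_x1e4_plus_4 = t['lr_x1e4'] + 4:
         lr_x1e4  params_m  lr_x1e4_plus_4
opt                                       
adagrad        2       709               6
adam           3       466               7

6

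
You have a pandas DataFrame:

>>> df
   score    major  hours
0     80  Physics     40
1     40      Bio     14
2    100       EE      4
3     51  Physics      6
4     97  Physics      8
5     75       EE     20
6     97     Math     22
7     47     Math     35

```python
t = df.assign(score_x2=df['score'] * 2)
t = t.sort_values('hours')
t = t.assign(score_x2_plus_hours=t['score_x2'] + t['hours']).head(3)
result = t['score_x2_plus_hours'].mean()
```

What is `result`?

171.333333333

add column score_x2 = df['score'] * 2:
   score    major  hours  score_x2
0     80  Physics     40       160
1     40      Bio     14        80
2    100       EE      4       200
3     51  Physics      6       102
4     97  Physics      8       194
5     75       EE     20       150
6     97     Math     22       194
7     47     Math     35        94
sort by hours:
   score    major  hours  score_x2
2    100       EE      4       200
3     51  Physics      6       102
4     97  Physics      8       194
1     40      Bio     14        80
5     75       EE     20       150
6     97     Math     22       194
7     47     Math     35        94
0     80  Physics     40       160
add column score_x2_plus_hours = t['score_x2'] + t['hours']:
   score    major  hours  score_x2  score_x2_plus_hours
2    100       EE      4       200                  204
3     51  Physics      6       102                  108
4     97  Physics      8       194                  202
1     40      Bio     14        80                   94
5     75       EE     20       150                  170
6     97     Math     22       194                  216
7     47     Math     35        94                  129
0     80  Physics     40       160                  200
take first 3 rows:
   score    major  hours  score_x2  score_x2_plus_hours
2    100       EE      4       200                  204
3     51  Physics      6       102                  108
4     97  Physics      8       194                  202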